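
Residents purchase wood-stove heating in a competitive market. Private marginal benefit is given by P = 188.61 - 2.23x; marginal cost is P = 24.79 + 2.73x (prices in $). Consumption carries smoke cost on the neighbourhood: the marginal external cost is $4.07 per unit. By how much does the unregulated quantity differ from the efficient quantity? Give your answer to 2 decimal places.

Market equilibrium (private): 24.79 + 2.73x = 188.61 - 2.23x → x_m = 33.0282.
Social marginal benefit = demand − MEC = 184.54 - 2.23x.
Set SMB = MC: 184.54 - 2.23x = 24.79 + 2.73x → x* = 32.2077.
Gap = |33.0282 − 32.2077| = 0.8205.

0.82 units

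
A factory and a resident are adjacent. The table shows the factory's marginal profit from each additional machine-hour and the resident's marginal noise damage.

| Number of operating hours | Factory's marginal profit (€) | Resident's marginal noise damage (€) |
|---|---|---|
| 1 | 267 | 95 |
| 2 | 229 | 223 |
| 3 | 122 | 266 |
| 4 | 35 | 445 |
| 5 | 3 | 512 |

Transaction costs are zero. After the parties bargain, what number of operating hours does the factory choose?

2

Bargaining reaches the level where marginal profit last exceeds marginal noise damage.
That holds through level 2 (229 ≥ 223) but not at 3 (122 < 266).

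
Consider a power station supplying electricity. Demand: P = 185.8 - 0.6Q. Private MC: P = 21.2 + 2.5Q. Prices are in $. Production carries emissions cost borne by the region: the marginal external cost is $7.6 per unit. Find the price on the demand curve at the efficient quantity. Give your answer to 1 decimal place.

Social marginal cost = private MC + MEC = 28.8 + 2.5Q.
Set SMC = demand: 28.8 + 2.5Q = 185.8 - 0.6Q → Q* = 50.6452.
Consumer price on the demand curve at Q*: 185.8 − 0.6×50.6452 = 155.4129.

P = $155.4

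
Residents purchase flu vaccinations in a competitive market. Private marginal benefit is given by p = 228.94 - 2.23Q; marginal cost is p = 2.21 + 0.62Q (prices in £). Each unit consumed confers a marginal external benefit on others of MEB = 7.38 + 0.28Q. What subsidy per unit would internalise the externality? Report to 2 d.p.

Social marginal benefit = demand + MEB = 236.32 - 1.95Q.
Set SMB = MC: 236.32 - 1.95Q = 2.21 + 0.62Q → Q* = 91.0934.
The Pigouvian subsidy equals MEB at Q*: 7.38 + 0.28×91.0934 = 32.8862.

subsidy = £32.89 per unit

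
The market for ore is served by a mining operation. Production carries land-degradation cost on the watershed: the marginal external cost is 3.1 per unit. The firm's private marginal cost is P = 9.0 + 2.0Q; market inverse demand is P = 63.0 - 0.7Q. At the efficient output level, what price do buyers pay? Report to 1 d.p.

Social marginal cost = private MC + MEC = 12.1 + 2.0Q.
Set SMC = demand: 12.1 + 2.0Q = 63.0 - 0.7Q → Q* = 18.8519.
Consumer price on the demand curve at Q*: 63.0 − 0.7×18.8519 = 49.8037.

P = 49.8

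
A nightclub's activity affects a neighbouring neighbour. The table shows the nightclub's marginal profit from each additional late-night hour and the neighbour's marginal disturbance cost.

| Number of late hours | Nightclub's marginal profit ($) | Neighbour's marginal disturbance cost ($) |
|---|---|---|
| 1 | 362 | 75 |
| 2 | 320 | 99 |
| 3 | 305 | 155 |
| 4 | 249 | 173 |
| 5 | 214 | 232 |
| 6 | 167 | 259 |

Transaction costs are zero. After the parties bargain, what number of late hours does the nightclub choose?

4

Bargaining reaches the level where marginal profit last exceeds marginal disturbance cost.
That holds through level 4 (249 ≥ 173) but not at 5 (214 < 232).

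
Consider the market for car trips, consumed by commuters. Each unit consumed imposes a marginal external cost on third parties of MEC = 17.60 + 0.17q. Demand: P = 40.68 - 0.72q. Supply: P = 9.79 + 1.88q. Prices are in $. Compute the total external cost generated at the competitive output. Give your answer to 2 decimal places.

Market equilibrium (private): 9.79 + 1.88q = 40.68 - 0.72q → q_m = 11.8808.
Total external cost = ∫₀^{q_m} (17.60 + 0.17q) dq = 17.60×11.8808 + ½×0.17×11.8808² = 221.1001.

$221.10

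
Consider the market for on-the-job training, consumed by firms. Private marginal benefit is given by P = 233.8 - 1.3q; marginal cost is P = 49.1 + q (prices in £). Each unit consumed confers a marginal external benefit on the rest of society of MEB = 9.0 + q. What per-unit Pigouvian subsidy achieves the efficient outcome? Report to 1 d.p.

Social marginal benefit = demand + MEB = 242.8 - 0.3q.
Set SMB = MC: 242.8 - 0.3q = 49.1 + q → q* = 149.0000.
The Pigouvian subsidy equals MEB at q*: 9.0 + 1.0×149.0000 = 158.0000.

subsidy = £158.0 per unit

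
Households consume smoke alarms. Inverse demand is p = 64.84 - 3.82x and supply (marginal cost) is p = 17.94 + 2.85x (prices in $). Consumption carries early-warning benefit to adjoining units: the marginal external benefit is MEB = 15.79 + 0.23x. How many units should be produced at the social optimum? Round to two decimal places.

Social marginal benefit = demand + MEB = 80.63 - 3.59x.
Set SMB = MC: 80.63 - 3.59x = 17.94 + 2.85x → x* = 9.7345.

x* = 9.73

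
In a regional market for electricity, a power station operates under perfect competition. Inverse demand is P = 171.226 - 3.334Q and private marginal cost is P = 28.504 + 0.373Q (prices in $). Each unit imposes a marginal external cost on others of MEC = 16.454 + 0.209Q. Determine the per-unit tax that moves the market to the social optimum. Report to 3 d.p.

tax = $23.193 per unit

Social marginal cost = private MC + MEC = 44.958 + 0.582Q.
Set SMC = demand: 44.958 + 0.582Q = 171.226 - 3.334Q → Q* = 32.2441.
The Pigouvian tax equals MEC at Q*: 16.454 + 0.209×32.2441 = 23.1930.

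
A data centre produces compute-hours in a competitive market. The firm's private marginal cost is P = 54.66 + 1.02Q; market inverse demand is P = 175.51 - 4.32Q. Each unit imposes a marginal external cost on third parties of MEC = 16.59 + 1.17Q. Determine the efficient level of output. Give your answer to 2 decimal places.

Q* = 16.02

Social marginal cost = private MC + MEC = 71.25 + 2.19Q.
Set SMC = demand: 71.25 + 2.19Q = 175.51 - 4.32Q → Q* = 16.0154.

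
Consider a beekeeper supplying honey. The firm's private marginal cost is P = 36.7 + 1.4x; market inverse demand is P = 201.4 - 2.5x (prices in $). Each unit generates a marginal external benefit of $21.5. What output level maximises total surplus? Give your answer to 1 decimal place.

x* = 47.7

Social marginal cost = private MC − MEB = 15.2 + 1.4x.
Set SMC = demand: 15.2 + 1.4x = 201.4 - 2.5x → x* = 47.7436.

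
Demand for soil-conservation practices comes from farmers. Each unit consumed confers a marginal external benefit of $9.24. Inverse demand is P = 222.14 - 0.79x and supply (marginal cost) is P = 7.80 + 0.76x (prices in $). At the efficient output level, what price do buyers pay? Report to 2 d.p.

Social marginal benefit = demand + MEB = 231.38 - 0.79x.
Set SMB = MC: 231.38 - 0.79x = 7.80 + 0.76x → x* = 144.2452.
Consumer price on the demand curve at x*: 222.14 − 0.79×144.2452 = 108.1863.

P = $108.19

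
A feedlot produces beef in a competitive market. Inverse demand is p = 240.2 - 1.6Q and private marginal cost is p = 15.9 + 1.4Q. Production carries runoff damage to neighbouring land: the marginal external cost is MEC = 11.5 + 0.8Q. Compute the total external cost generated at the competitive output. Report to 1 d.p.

Market equilibrium (private): 15.9 + 1.4Q = 240.2 - 1.6Q → Q_m = 74.7667.
Total external cost = ∫₀^{Q_m} (11.5 + 0.8Q) dQ = 11.5×74.7667 + ½×0.8×74.7667² = 3095.8408.

3095.8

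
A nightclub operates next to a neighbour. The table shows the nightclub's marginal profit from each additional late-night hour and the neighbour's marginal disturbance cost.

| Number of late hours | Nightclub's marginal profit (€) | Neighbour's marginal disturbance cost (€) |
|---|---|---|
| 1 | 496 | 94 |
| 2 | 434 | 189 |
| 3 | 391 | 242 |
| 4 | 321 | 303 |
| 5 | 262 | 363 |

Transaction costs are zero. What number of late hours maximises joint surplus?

Bargaining reaches the level where marginal profit last exceeds marginal disturbance cost.
That holds through level 4 (321 ≥ 303) but not at 5 (262 < 363).

4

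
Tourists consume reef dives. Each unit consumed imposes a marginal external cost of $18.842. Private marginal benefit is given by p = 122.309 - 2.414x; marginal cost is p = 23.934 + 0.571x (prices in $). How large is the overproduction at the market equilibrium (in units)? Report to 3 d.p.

Market equilibrium (private): 23.934 + 0.571x = 122.309 - 2.414x → x_m = 32.9564.
Social marginal benefit = demand − MEC = 103.467 - 2.414x.
Set SMB = MC: 103.467 - 2.414x = 23.934 + 0.571x → x* = 26.6442.
Gap = |32.9564 − 26.6442| = 6.3122.

6.312 units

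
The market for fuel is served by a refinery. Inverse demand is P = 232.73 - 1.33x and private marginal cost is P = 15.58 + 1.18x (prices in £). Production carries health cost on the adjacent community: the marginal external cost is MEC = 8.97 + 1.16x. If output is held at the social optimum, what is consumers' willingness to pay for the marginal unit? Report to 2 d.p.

Social marginal cost = private MC + MEC = 24.55 + 2.34x.
Set SMC = demand: 24.55 + 2.34x = 232.73 - 1.33x → x* = 56.7248.
Consumer price on the demand curve at x*: 232.73 − 1.33×56.7248 = 157.2860.

P = £157.29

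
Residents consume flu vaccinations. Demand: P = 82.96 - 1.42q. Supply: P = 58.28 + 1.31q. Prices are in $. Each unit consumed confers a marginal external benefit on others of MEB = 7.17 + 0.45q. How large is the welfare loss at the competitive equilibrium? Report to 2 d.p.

Market equilibrium (private): 58.28 + 1.31q = 82.96 - 1.42q → q_m = 9.0403.
Social marginal benefit = demand + MEB = 90.13 - 0.97q.
Set SMB = MC: 90.13 - 0.97q = 58.28 + 1.31q → q* = 13.9693.
Between q* and q_m the wedge SMB − MC runs linearly from 0 to MEB(q_m), so the loss is a triangle.
DWL = ½ × 4.9290 × 11.2381 = 27.6963.

DWL = $27.70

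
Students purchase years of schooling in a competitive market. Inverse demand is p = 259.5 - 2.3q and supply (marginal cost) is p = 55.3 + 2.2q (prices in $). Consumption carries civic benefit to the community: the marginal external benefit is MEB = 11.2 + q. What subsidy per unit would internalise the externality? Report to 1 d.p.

subsidy = $72.7 per unit

Social marginal benefit = demand + MEB = 270.7 - 1.3q.
Set SMB = MC: 270.7 - 1.3q = 55.3 + 2.2q → q* = 61.5429.
The Pigouvian subsidy equals MEB at q*: 11.2 + 1.0×61.5429 = 72.7429.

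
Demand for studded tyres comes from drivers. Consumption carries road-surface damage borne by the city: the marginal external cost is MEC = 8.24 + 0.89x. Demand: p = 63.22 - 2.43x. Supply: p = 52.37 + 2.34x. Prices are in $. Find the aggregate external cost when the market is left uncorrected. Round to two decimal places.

Market equilibrium (private): 52.37 + 2.34x = 63.22 - 2.43x → x_m = 2.2746.
Total external cost = ∫₀^{x_m} (8.24 + 0.89x) dx = 8.24×2.2746 + ½×0.89×2.2746² = 21.0450.

$21.05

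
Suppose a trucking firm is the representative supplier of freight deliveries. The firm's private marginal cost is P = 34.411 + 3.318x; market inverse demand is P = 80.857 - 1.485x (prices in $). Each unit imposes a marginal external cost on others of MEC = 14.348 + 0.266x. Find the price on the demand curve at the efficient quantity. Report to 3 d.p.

Social marginal cost = private MC + MEC = 48.759 + 3.584x.
Set SMC = demand: 48.759 + 3.584x = 80.857 - 1.485x → x* = 6.3322.
Consumer price on the demand curve at x*: 80.857 − 1.485×6.3322 = 71.4537.

P = $71.454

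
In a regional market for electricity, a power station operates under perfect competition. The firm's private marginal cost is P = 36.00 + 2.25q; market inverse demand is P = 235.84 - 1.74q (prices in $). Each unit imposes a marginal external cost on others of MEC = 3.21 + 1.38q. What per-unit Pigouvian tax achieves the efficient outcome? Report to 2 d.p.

Social marginal cost = private MC + MEC = 39.21 + 3.63q.
Set SMC = demand: 39.21 + 3.63q = 235.84 - 1.74q → q* = 36.6164.
The Pigouvian tax equals MEC at q*: 3.21 + 1.38×36.6164 = 53.7406.

tax = $53.74 per unit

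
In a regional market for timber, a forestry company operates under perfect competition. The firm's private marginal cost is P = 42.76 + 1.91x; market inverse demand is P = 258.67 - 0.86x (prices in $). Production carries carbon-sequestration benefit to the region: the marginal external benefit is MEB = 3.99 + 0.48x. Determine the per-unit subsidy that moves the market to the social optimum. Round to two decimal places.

subsidy = $50.08 per unit

Social marginal cost = private MC − MEB = 38.77 + 1.43x.
Set SMC = demand: 38.77 + 1.43x = 258.67 - 0.86x → x* = 96.0262.
The Pigouvian subsidy equals MEB at x*: 3.99 + 0.48×96.0262 = 50.0826.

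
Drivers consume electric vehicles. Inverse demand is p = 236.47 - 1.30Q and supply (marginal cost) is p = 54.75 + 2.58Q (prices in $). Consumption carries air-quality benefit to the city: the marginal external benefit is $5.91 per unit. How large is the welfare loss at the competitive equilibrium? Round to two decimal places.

Market equilibrium (private): 54.75 + 2.58Q = 236.47 - 1.30Q → Q_m = 46.8351.
Social marginal benefit = demand + MEB = 242.38 - 1.30Q.
Set SMB = MC: 242.38 - 1.30Q = 54.75 + 2.58Q → Q* = 48.3582.
The loss is the area between SMB and MC from Q* to Q_m; with linear curves that's a triangle of height MEB(Q_m).
DWL = ½ × 1.5231 × 5.9100 = 4.5008.

DWL = $4.50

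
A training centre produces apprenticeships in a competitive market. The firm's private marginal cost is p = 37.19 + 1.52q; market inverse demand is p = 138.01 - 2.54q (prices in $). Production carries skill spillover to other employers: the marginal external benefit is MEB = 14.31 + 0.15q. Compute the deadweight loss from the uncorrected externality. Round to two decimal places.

DWL = $41.59

Market equilibrium (private): 37.19 + 1.52q = 138.01 - 2.54q → q_m = 24.8325.
Social marginal cost = private MC − MEB = 22.88 + 1.37q.
Set SMC = demand: 22.88 + 1.37q = 138.01 - 2.54q → q* = 29.4450.
The loss is the area between SMC and demand from q* to q_m; with linear curves that's a triangle of height MEB(q_m).
DWL = ½ × 4.6125 × 18.0349 = 41.5930.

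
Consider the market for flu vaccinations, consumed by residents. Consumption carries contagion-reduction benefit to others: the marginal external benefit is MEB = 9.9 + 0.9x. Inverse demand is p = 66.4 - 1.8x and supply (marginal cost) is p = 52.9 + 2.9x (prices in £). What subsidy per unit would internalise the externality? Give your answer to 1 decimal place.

subsidy = £15.4 per unit

Social marginal benefit = demand + MEB = 76.3 - 0.9x.
Set SMB = MC: 76.3 - 0.9x = 52.9 + 2.9x → x* = 6.1579.
The Pigouvian subsidy equals MEB at x*: 9.9 + 0.9×6.1579 = 15.4421.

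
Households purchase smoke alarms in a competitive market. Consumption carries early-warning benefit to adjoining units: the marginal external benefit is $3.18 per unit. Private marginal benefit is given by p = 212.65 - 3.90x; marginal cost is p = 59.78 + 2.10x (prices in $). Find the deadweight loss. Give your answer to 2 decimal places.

Market equilibrium (private): 59.78 + 2.10x = 212.65 - 3.90x → x_m = 25.4783.
Social marginal benefit = demand + MEB = 215.83 - 3.90x.
Set SMB = MC: 215.83 - 3.90x = 59.78 + 2.10x → x* = 26.0083.
Height of the DWL triangle at x_m is SMB(x_m) − MC(x_m) = MEB(x_m) = 3.1800.
DWL = ½ × 0.5300 × 3.1800 = 0.8427.

DWL = $0.84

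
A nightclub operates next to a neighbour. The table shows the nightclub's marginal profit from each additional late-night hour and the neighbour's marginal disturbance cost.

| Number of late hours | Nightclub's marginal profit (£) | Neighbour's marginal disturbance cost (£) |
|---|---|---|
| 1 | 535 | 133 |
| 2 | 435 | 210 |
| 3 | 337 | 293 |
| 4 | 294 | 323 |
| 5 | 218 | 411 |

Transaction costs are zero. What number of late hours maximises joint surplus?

Bargaining reaches the level where marginal profit last exceeds marginal disturbance cost.
That holds through level 3 (337 ≥ 293) but not at 4 (294 < 323).

3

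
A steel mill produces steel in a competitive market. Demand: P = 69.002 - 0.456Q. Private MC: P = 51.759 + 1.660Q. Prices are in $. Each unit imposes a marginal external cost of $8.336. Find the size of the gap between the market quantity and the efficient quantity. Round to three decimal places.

3.940 units

Market equilibrium (private): 51.759 + 1.660Q = 69.002 - 0.456Q → Q_m = 8.1489.
Social marginal cost = private MC + MEC = 60.095 + 1.660Q.
Set SMC = demand: 60.095 + 1.660Q = 69.002 - 0.456Q → Q* = 4.2094.
Gap = |8.1489 − 4.2094| = 3.9395.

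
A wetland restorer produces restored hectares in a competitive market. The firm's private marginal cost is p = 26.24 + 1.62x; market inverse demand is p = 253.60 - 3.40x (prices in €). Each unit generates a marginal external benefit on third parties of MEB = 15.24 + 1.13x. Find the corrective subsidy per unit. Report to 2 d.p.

Social marginal cost = private MC − MEB = 11.00 + 0.49x.
Set SMC = demand: 11.00 + 0.49x = 253.60 - 3.40x → x* = 62.3650.
The Pigouvian subsidy equals MEB at x*: 15.24 + 1.13×62.3650 = 85.7125.

subsidy = €85.71 per unit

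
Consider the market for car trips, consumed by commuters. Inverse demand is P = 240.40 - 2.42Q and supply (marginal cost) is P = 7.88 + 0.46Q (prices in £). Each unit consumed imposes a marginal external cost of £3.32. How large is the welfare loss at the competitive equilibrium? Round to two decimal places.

Market equilibrium (private): 7.88 + 0.46Q = 240.40 - 2.42Q → Q_m = 80.7361.
Social marginal benefit = demand − MEC = 237.08 - 2.42Q.
Set SMB = MC: 237.08 - 2.42Q = 7.88 + 0.46Q → Q* = 79.5833.
Height of the DWL triangle at Q_m is MC(Q_m) − SMB(Q_m) = MEC(Q_m) = 3.3200.
DWL = ½ × 1.1528 × 3.3200 = 1.9136.

DWL = £1.91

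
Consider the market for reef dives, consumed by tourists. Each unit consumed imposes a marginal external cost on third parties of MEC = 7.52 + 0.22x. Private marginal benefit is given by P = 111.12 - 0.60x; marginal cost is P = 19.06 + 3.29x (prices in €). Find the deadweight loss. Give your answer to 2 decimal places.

DWL = €19.70

Market equilibrium (private): 19.06 + 3.29x = 111.12 - 0.60x → x_m = 23.6658.
Social marginal benefit = demand − MEC = 103.60 - 0.82x.
Set SMB = MC: 103.60 - 0.82x = 19.06 + 3.29x → x* = 20.5693.
The loss is the area between SMB and MC from x* to x_m; with linear curves that's a triangle of height MEC(x_m).
DWL = ½ × 3.0965 × 12.7265 = 19.7038.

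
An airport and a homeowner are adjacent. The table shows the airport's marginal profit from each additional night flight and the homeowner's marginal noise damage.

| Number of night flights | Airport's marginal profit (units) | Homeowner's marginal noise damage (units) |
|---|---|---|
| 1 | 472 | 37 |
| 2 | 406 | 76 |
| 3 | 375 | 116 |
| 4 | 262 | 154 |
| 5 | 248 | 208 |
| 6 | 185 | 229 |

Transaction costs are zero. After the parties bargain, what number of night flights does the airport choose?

5

Bargaining reaches the level where marginal profit last exceeds marginal noise damage.
That holds through level 5 (248 ≥ 208) but not at 6 (185 < 229).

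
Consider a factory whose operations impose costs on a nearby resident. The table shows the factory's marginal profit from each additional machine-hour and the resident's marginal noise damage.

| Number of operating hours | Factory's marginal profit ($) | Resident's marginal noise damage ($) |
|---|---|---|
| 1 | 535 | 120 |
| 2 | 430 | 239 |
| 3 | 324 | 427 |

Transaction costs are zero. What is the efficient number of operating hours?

Bargaining reaches the level where marginal profit last exceeds marginal noise damage.
That holds through level 2 (430 ≥ 239) but not at 3 (324 < 427).

2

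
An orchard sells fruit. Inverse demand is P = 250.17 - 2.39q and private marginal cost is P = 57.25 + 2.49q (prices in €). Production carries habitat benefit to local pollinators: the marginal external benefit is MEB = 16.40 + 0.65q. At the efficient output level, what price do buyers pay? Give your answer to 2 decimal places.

Social marginal cost = private MC − MEB = 40.85 + 1.84q.
Set SMC = demand: 40.85 + 1.84q = 250.17 - 2.39q → q* = 49.4846.
Consumer price on the demand curve at q*: 250.17 − 2.39×49.4846 = 131.9018.

P = €131.90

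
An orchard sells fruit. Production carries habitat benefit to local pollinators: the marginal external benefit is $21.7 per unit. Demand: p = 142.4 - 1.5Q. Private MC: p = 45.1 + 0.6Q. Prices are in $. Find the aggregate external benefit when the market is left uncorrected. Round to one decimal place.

Market equilibrium (private): 45.1 + 0.6Q = 142.4 - 1.5Q → Q_m = 46.3333.
Total external benefit = MEB × Q_m = 21.7 × 46.3333 = 1005.4326.

$1005.4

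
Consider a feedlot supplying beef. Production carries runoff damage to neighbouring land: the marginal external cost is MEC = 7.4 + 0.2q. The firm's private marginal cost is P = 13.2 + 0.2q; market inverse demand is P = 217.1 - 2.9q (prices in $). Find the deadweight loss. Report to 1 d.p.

Market equilibrium (private): 13.2 + 0.2q = 217.1 - 2.9q → q_m = 65.7742.
Social marginal cost = private MC + MEC = 20.6 + 0.4q.
Set SMC = demand: 20.6 + 0.4q = 217.1 - 2.9q → q* = 59.5455.
The loss is the area between SMC and demand from q* to q_m; with linear curves that's a triangle of height MEC(q_m).
DWL = ½ × 6.2287 × 20.5548 = 64.0148.

DWL = $64.0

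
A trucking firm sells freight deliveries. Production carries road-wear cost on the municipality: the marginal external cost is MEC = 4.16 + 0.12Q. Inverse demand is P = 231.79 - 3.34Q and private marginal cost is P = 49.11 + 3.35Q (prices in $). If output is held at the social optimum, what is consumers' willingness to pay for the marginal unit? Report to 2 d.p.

P = $144.23

Social marginal cost = private MC + MEC = 53.27 + 3.47Q.
Set SMC = demand: 53.27 + 3.47Q = 231.79 - 3.34Q → Q* = 26.2144.
Consumer price on the demand curve at Q*: 231.79 − 3.34×26.2144 = 144.2339.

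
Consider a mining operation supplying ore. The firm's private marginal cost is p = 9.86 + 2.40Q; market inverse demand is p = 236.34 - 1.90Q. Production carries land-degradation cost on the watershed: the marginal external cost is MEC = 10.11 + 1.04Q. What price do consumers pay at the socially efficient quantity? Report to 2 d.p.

P = 159.35

Social marginal cost = private MC + MEC = 19.97 + 3.44Q.
Set SMC = demand: 19.97 + 3.44Q = 236.34 - 1.90Q → Q* = 40.5187.
Consumer price on the demand curve at Q*: 236.34 − 1.90×40.5187 = 159.3545.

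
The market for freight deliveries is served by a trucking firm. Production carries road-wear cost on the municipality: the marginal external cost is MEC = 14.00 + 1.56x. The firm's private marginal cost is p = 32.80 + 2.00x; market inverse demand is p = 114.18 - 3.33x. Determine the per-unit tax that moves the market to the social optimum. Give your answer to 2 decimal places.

Social marginal cost = private MC + MEC = 46.80 + 3.56x.
Set SMC = demand: 46.80 + 3.56x = 114.18 - 3.33x → x* = 9.7794.
The Pigouvian tax equals MEC at x*: 14.00 + 1.56×9.7794 = 29.2559.

tax = 29.26 per unit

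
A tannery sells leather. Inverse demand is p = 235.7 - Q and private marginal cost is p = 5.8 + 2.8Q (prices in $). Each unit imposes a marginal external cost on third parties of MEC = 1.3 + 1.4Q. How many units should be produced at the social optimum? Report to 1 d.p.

Social marginal cost = private MC + MEC = 7.1 + 4.2Q.
Set SMC = demand: 7.1 + 4.2Q = 235.7 - Q → Q* = 43.9615.

Q* = 44.0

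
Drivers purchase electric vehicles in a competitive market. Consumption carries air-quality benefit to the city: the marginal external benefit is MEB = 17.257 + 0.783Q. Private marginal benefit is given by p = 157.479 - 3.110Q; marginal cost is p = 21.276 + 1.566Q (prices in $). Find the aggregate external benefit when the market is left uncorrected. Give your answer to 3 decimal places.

Market equilibrium (private): 21.276 + 1.566Q = 157.479 - 3.110Q → Q_m = 29.1281.
Total external benefit = ∫₀^{Q_m} (17.257 + 0.783Q) dQ = 17.257×29.1281 + ½×0.783×29.1281² = 834.8303.

$834.830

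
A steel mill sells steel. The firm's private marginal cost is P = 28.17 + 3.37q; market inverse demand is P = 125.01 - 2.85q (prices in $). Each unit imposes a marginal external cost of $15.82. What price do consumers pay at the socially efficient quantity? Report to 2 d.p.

Social marginal cost = private MC + MEC = 43.99 + 3.37q.
Set SMC = demand: 43.99 + 3.37q = 125.01 - 2.85q → q* = 13.0257.
Consumer price on the demand curve at q*: 125.01 − 2.85×13.0257 = 87.8868.

P = $87.89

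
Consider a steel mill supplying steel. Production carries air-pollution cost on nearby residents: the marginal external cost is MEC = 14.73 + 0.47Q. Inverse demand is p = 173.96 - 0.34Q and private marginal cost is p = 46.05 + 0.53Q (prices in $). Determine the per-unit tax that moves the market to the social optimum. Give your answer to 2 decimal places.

Social marginal cost = private MC + MEC = 60.78 + Q.
Set SMC = demand: 60.78 + Q = 173.96 - 0.34Q → Q* = 84.4627.
The Pigouvian tax equals MEC at Q*: 14.73 + 0.47×84.4627 = 54.4275.

tax = $54.43 per unit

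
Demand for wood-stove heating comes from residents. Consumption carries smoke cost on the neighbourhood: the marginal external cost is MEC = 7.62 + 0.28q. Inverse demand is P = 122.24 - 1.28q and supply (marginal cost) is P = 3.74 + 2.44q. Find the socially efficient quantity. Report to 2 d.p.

Social marginal benefit = demand − MEC = 114.62 - 1.56q.
Set SMB = MC: 114.62 - 1.56q = 3.74 + 2.44q → q* = 27.7200.

q* = 27.72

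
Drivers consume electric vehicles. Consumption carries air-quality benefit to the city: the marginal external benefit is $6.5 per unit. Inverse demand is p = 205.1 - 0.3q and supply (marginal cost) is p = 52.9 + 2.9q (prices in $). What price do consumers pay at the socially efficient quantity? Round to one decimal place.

Social marginal benefit = demand + MEB = 211.6 - 0.3q.
Set SMB = MC: 211.6 - 0.3q = 52.9 + 2.9q → q* = 49.5938.
Consumer price on the demand curve at q*: 205.1 − 0.3×49.5938 = 190.2219.

P = $190.2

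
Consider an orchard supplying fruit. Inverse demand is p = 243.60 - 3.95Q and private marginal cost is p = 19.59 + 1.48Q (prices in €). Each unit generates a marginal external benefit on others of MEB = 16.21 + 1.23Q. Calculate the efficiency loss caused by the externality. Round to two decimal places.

Market equilibrium (private): 19.59 + 1.48Q = 243.60 - 3.95Q → Q_m = 41.2541.
Social marginal cost = private MC − MEB = 3.38 + 0.25Q.
Set SMC = demand: 3.38 + 0.25Q = 243.60 - 3.95Q → Q* = 57.1952.
Between Q* and Q_m the wedge demand − SMC runs linearly from 0 to MEB(Q_m), so the loss is a triangle.
DWL = ½ × 15.9411 × 66.9526 = 533.6490.

DWL = €533.65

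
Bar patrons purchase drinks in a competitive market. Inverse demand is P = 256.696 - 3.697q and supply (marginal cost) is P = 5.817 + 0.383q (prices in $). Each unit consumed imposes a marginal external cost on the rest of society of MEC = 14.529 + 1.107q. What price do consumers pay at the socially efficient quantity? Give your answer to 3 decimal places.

Social marginal benefit = demand − MEC = 242.167 - 4.804q.
Set SMB = MC: 242.167 - 4.804q = 5.817 + 0.383q → q* = 45.5658.
Consumer price on the demand curve at q*: 256.696 − 3.697×45.5658 = 88.2392.

P = $88.239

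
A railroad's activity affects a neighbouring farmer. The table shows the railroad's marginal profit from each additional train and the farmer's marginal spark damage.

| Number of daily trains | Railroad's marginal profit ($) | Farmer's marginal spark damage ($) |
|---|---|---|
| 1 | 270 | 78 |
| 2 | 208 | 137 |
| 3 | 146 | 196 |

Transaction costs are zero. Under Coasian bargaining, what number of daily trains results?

Bargaining reaches the level where marginal profit last exceeds marginal spark damage.
That holds through level 2 (208 ≥ 137) but not at 3 (146 < 196).

2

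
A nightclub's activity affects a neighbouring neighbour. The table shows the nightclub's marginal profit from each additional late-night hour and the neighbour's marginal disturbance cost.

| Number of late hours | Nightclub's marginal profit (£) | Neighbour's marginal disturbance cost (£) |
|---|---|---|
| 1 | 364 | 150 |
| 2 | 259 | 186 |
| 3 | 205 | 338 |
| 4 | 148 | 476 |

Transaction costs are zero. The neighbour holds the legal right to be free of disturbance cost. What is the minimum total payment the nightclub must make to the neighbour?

Efficient level: marginal profit ≥ marginal disturbance cost through level 2, so k* = 2.
With the neighbour holding the right, the nightclub must at least compensate total damage at k*: 150 + 186 = 336.

£336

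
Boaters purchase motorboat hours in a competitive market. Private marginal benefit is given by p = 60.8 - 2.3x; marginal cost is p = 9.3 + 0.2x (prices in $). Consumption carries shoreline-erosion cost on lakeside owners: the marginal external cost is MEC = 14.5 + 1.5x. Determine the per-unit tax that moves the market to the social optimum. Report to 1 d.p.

Social marginal benefit = demand − MEC = 46.3 - 3.8x.
Set SMB = MC: 46.3 - 3.8x = 9.3 + 0.2x → x* = 9.2500.
The Pigouvian tax equals MEC at x*: 14.5 + 1.5×9.2500 = 28.3750.

tax = $28.4 per unit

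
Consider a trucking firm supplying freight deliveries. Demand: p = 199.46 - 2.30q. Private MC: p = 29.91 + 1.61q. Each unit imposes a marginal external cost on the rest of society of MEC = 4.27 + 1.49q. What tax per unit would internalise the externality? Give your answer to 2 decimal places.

Social marginal cost = private MC + MEC = 34.18 + 3.10q.
Set SMC = demand: 34.18 + 3.10q = 199.46 - 2.30q → q* = 30.6074.
The Pigouvian tax equals MEC at q*: 4.27 + 1.49×30.6074 = 49.8750.

tax = 49.88 per unit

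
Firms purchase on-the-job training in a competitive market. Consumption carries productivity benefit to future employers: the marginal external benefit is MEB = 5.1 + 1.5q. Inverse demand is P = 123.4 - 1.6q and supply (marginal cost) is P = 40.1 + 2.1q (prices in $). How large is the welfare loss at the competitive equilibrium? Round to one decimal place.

DWL = $343.4

Market equilibrium (private): 40.1 + 2.1q = 123.4 - 1.6q → q_m = 22.5135.
Social marginal benefit = demand + MEB = 128.5 - 0.1q.
Set SMB = MC: 128.5 - 0.1q = 40.1 + 2.1q → q* = 40.1818.
Between q* and q_m the wedge SMB − MC runs linearly from 0 to MEB(q_m), so the loss is a triangle.
DWL = ½ × 17.6683 × 38.8703 = 343.3861.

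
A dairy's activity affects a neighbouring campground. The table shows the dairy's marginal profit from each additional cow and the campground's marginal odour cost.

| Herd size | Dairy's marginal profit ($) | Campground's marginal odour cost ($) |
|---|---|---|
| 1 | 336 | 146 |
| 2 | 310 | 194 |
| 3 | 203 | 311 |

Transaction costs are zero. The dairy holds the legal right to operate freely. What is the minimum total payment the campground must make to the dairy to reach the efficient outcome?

$203

Left alone the dairy would choose level 3 (marginal profit stays positive).
Efficient level: k* = 2 (marginal profit ≥ marginal odour cost through 2).
The campground must at least cover the dairy's forgone profit from cutting 3→2: 203 = 203.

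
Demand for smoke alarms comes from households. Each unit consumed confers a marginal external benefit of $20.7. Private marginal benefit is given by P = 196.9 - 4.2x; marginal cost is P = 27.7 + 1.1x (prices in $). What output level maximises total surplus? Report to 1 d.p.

Social marginal benefit = demand + MEB = 217.6 - 4.2x.
Set SMB = MC: 217.6 - 4.2x = 27.7 + 1.1x → x* = 35.8302.

x* = 35.8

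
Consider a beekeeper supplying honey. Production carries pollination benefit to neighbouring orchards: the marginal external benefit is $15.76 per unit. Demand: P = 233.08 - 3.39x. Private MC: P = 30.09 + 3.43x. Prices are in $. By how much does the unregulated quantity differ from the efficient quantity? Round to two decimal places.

Market equilibrium (private): 30.09 + 3.43x = 233.08 - 3.39x → x_m = 29.7639.
Social marginal cost = private MC − MEB = 14.33 + 3.43x.
Set SMC = demand: 14.33 + 3.43x = 233.08 - 3.39x → x* = 32.0748.
Gap = |29.7639 − 32.0748| = 2.3109.

2.31 units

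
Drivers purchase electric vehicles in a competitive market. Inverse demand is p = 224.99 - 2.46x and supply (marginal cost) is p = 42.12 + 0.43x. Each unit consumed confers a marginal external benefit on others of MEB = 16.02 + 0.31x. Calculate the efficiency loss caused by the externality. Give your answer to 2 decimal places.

Market equilibrium (private): 42.12 + 0.43x = 224.99 - 2.46x → x_m = 63.2768.
Social marginal benefit = demand + MEB = 241.01 - 2.15x.
Set SMB = MC: 241.01 - 2.15x = 42.12 + 0.43x → x* = 77.0891.
The welfare-loss triangle has base |x_m − x*| and height MEB(x_m) (the vertical gap between SMB and MC is zero at x* and MEB at x_m).
DWL = ½ × 13.8123 × 35.6358 = 246.1062.

DWL = 246.11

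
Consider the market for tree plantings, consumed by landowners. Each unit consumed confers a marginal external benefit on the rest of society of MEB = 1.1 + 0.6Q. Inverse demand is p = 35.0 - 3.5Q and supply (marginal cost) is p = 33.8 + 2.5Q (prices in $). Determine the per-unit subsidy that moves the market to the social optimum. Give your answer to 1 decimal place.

Social marginal benefit = demand + MEB = 36.1 - 2.9Q.
Set SMB = MC: 36.1 - 2.9Q = 33.8 + 2.5Q → Q* = 0.4259.
The Pigouvian subsidy equals MEB at Q*: 1.1 + 0.6×0.4259 = 1.3555.

subsidy = $1.4 per unit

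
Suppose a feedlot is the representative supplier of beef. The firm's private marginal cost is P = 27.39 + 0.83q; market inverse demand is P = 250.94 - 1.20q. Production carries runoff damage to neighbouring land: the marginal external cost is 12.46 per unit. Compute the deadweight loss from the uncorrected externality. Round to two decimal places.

Market equilibrium (private): 27.39 + 0.83q = 250.94 - 1.20q → q_m = 110.1232.
Social marginal cost = private MC + MEC = 39.85 + 0.83q.
Set SMC = demand: 39.85 + 0.83q = 250.94 - 1.20q → q* = 103.9852.
The welfare-loss triangle has base |q_m − q*| and height MEC(q_m) (the vertical gap between SMC and demand is zero at q* and MEC at q_m).
DWL = ½ × 6.1380 × 12.4600 = 38.2397.

DWL = 38.24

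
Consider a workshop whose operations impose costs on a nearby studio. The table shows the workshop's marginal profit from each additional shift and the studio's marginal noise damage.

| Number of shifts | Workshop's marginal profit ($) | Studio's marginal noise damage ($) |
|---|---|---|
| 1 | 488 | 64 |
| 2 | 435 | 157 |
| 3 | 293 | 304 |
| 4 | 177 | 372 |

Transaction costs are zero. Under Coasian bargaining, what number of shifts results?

Bargaining reaches the level where marginal profit last exceeds marginal noise damage.
That holds through level 2 (435 ≥ 157) but not at 3 (293 < 304).

2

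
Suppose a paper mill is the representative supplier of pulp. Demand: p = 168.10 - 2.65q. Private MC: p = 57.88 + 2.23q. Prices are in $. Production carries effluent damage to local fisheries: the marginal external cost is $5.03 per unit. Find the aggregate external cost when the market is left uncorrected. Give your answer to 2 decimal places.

$113.61

Market equilibrium (private): 57.88 + 2.23q = 168.10 - 2.65q → q_m = 22.5861.
Total external cost = MEC × q_m = 5.03 × 22.5861 = 113.6081.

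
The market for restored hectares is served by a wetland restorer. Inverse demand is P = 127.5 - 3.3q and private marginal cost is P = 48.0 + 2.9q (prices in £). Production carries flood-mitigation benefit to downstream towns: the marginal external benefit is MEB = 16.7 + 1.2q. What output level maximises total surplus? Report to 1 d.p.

Social marginal cost = private MC − MEB = 31.3 + 1.7q.
Set SMC = demand: 31.3 + 1.7q = 127.5 - 3.3q → q* = 19.2400.

q* = 19.2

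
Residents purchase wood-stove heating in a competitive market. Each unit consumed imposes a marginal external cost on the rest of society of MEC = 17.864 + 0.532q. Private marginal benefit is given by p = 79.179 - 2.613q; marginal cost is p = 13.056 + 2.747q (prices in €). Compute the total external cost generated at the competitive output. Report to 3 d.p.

€260.859

Market equilibrium (private): 13.056 + 2.747q = 79.179 - 2.613q → q_m = 12.3364.
Total external cost = ∫₀^{q_m} (17.864 + 0.532q) dq = 17.864×12.3364 + ½×0.532×12.3364² = 260.8591.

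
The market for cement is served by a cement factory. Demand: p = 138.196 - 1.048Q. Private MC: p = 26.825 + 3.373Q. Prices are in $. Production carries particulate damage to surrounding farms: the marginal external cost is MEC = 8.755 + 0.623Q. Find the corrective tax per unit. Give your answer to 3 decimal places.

tax = $21.429 per unit

Social marginal cost = private MC + MEC = 35.580 + 3.996Q.
Set SMC = demand: 35.580 + 3.996Q = 138.196 - 1.048Q → Q* = 20.3442.
The Pigouvian tax equals MEC at Q*: 8.755 + 0.623×20.3442 = 21.4294.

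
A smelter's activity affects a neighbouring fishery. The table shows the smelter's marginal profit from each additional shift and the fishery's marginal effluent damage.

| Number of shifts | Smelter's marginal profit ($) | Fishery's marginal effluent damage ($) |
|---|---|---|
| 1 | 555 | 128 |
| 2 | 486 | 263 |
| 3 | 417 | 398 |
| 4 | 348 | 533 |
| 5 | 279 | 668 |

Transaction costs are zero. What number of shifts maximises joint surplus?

Bargaining reaches the level where marginal profit last exceeds marginal effluent damage.
That holds through level 3 (417 ≥ 398) but not at 4 (348 < 533).

3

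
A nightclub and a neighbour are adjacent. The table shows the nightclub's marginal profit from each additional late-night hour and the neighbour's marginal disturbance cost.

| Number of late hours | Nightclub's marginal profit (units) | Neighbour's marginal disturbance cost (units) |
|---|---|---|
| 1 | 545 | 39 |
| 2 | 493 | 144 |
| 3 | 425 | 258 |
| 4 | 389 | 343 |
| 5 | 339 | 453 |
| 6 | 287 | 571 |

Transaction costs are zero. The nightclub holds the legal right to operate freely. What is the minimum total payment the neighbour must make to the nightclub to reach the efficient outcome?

Left alone the nightclub would choose level 6 (marginal profit stays positive).
Efficient level: k* = 4 (marginal profit ≥ marginal disturbance cost through 4).
The neighbour must at least cover the nightclub's forgone profit from cutting 6→4: 339 + 287 = 626.

626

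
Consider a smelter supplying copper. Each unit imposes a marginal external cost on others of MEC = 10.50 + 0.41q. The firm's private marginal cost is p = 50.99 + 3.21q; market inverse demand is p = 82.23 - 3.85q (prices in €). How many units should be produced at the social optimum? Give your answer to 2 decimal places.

q* = 2.78

Social marginal cost = private MC + MEC = 61.49 + 3.62q.
Set SMC = demand: 61.49 + 3.62q = 82.23 - 3.85q → q* = 2.7764.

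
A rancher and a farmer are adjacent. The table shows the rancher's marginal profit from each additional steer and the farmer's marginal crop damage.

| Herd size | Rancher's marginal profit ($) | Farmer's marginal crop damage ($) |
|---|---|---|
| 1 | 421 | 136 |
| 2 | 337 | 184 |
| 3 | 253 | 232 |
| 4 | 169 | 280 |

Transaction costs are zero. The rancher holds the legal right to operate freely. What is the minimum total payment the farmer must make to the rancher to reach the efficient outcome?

$169

Left alone the rancher would choose level 4 (marginal profit stays positive).
Efficient level: k* = 3 (marginal profit ≥ marginal crop damage through 3).
The farmer must at least cover the rancher's forgone profit from cutting 4→3: 169 = 169.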